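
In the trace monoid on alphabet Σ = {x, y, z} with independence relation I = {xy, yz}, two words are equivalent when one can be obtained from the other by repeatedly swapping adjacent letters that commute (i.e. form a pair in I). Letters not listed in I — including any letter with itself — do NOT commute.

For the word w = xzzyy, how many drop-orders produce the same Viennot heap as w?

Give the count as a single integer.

10

drop 0:x onto floor
drop 1:z onto {0:x}
drop 2:z onto {1:z}
drop 3:y onto floor
drop 4:y onto {3:y}
ground layer = {0:x, 3:y}
drop-orders for the pieces not yet dropped (sum over which currently-grounded one goes next):
  1 to go: {2} 1  {4} 1
  2 to go: {1,2} 1  {2,4} 2  {3,4} 1
  3 to go: {0,1,2} 1  {1,2,4} 3  {2,3,4} 3
  if 0:x drops first: 6 orders
  if 3:y drops first: 4 orders
heap linearizations: 10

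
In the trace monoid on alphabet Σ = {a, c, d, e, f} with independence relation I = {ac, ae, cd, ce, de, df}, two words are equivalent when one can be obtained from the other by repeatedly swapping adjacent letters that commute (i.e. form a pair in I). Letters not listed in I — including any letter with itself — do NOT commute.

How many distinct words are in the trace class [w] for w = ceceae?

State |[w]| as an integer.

piece 0:c — minimal
piece 1:e — minimal
piece 2:c rests on {0:c}
piece 3:e rests on {1:e}
piece 4:a — minimal
piece 5:e rests on {3:e}
minimal pieces: {0:c, 1:e, 4:a}
ways to finish when only these pieces remain (= sum over removing one remaining piece with nothing left below it):
  1 left: {2}→1  {4}→1  {5}→1
  2 left: {0,2}→1  {2,4}→2  {2,5}→2  {3,5}→1  {4,5}→2
  3 left: {0,2,4}→3  {0,2,5}→3  {1,3,5}→1  {2,3,5}→3  {2,4,5}→6  {3,4,5}→3
  4 left: {0,2,3,5}→6  {0,2,4,5}→12  {1,2,3,5}→4  {1,3,4,5}→4  {2,3,4,5}→12
  placing 0:c first → 20 extensions
  placing 1:e first → 30 extensions
  placing 4:a first → 10 extensions
total linear extensions = 60

60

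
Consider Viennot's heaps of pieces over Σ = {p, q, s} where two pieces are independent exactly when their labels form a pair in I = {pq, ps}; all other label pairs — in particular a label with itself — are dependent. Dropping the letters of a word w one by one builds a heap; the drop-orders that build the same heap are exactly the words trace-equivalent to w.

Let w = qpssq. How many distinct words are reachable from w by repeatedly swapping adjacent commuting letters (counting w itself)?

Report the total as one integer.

5

#0=q has no predecessor
#1=p has no predecessor
#2=s depends on [0:q]
#3=s depends on [2:s]
#4=q depends on [3:s]
sources: [0:q, 1:p]
N(rest) = Σ N(rest − s) over sources s of rest; N(one piece) = 1:
  size 1 → [1]=1  [4]=1
  size 2 → [1,4]=2  [3,4]=1
  size 3 → [1,3,4]=3  [2,3,4]=1
  first=0(q) contributes 4
  first=1(p) contributes 1
|[w]| = 5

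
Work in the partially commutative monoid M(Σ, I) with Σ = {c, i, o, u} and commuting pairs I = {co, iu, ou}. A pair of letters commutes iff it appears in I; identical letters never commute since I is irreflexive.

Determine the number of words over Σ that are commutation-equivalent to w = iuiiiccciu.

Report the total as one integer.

10

drop 0:i onto floor
drop 1:u onto floor
drop 2:i onto {0:i}
drop 3:i onto {2:i}
drop 4:i onto {3:i}
drop 5:c onto {1:u, 4:i}
drop 6:c onto {5:c}
drop 7:c onto {6:c}
drop 8:i onto {7:c}
drop 9:u onto {7:c}
ground layer = {0:i, 1:u}
drop-orders for the pieces not yet dropped (sum over which currently-grounded one goes next):
  1 to go: {8} 1  {9} 1
  2 to go: {8,9} 2
  3 to go: {7,8,9} 2
  4 to go: {6,7,8,9} 2
  5 to go: {5,6,7,8,9} 2
  6 to go: {1,5,6,7,8,9} 2  {4,5,6,7,8,9} 2
  7 to go: {1,4,5,6,7,8,9} 4  {3,4,5,6,7,8,9} 2
  8 to go: {1,3,4,5,6,7,8,9} 6  {2,3,4,5,6,7,8,9} 2
  if 0:i drops first: 8 orders
  if 1:u drops first: 2 orders
heap linearizations: 10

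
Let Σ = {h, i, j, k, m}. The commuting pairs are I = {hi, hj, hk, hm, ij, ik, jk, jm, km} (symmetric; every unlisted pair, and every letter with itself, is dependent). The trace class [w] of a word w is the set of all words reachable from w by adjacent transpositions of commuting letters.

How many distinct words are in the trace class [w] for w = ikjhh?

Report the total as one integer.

drop 0:i onto floor
drop 1:k onto floor
drop 2:j onto floor
drop 3:h onto floor
drop 4:h onto {3:h}
ground layer = {0:i, 1:k, 2:j, 3:h}
drop-orders for the pieces not yet dropped (sum over which currently-grounded one goes next):
  1 to go: {0} 1  {1} 1  {2} 1  {4} 1
  2 to go: {0,1} 2  {0,2} 2  {0,4} 2  {1,2} 2  {1,4} 2  {2,4} 2  {3,4} 1
  3 to go: {0,1,2} 6  {0,1,4} 6  {0,2,4} 6  {0,3,4} 3  {1,2,4} 6  {1,3,4} 3  {2,3,4} 3
  if 0:i drops first: 12 orders
  if 1:k drops first: 12 orders
  if 2:j drops first: 12 orders
  if 3:h drops first: 24 orders
heap linearizations: 60

60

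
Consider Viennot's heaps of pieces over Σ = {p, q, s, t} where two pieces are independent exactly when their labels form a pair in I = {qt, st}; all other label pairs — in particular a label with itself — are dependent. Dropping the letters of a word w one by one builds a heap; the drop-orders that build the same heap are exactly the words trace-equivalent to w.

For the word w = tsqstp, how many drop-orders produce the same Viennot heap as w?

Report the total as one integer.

drop 0:t onto floor
drop 1:s onto floor
drop 2:q onto {1:s}
drop 3:s onto {2:q}
drop 4:t onto {0:t}
drop 5:p onto {3:s, 4:t}
ground layer = {0:t, 1:s}
drop-orders for the pieces not yet dropped (sum over which currently-grounded one goes next):
  1 to go: {5} 1
  2 to go: {3,5} 1  {4,5} 1
  3 to go: {0,4,5} 1  {2,3,5} 1  {3,4,5} 2
  4 to go: {0,3,4,5} 3  {1,2,3,5} 1  {2,3,4,5} 3
  if 0:t drops first: 4 orders
  if 1:s drops first: 6 orders
heap linearizations: 10

10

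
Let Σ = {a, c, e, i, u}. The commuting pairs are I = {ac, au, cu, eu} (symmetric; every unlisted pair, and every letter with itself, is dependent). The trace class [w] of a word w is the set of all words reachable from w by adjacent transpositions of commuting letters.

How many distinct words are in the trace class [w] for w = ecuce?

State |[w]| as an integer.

piece 0:e — minimal
piece 1:c rests on {0:e}
piece 2:u — minimal
piece 3:c rests on {1:c}
piece 4:e rests on {3:c}
minimal pieces: {0:e, 2:u}
ways to finish when only these pieces remain (= sum over removing one remaining piece with nothing left below it):
  1 left: {2}→1  {4}→1
  2 left: {2,4}→2  {3,4}→1
  3 left: {1,3,4}→1  {2,3,4}→3
  placing 0:e first → 4 extensions
  placing 2:u first → 1 extensions
total linear extensions = 5

5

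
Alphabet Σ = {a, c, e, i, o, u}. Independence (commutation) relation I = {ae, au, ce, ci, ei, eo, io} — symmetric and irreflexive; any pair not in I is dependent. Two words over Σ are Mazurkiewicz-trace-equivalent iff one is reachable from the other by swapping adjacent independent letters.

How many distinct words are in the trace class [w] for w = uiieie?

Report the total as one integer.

10

0(u) covers ∅
1(i) covers 0:u
2(i) covers 1:i
3(e) covers 0:u
4(i) covers 2:i
5(e) covers 3:e
floor of heap: 0:u
completions by unplaced set U, small U first (add the entries for U minus each lowest piece of U):
  |U|=1: {4}:1  {5}:1
  |U|=2: {2,4}:1  {3,5}:1  {4,5}:2
  |U|=3: {1,2,4}:1  {2,4,5}:3  {3,4,5}:3
  |U|=4: {1,2,4,5}:4  {2,3,4,5}:6
  start at 0(u): 10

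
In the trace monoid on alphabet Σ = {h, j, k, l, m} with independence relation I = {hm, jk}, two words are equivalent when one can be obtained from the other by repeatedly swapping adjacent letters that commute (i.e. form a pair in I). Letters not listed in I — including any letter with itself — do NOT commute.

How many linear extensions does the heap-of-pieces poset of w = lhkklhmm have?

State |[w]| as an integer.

3

piece 0:l — minimal
piece 1:h rests on {0:l}
piece 2:k rests on {1:h}
piece 3:k rests on {2:k}
piece 4:l rests on {3:k}
piece 5:h rests on {4:l}
piece 6:m rests on {4:l}
piece 7:m rests on {6:m}
minimal pieces: {0:l}
ways to finish when only these pieces remain (= sum over removing one remaining piece with nothing left below it):
  1 left: {5}→1  {7}→1
  2 left: {5,7}→2  {6,7}→1
  3 left: {5,6,7}→3
  4 left: {4,5,6,7}→3
  5 left: {3,4,5,6,7}→3
  6 left: {2,3,4,5,6,7}→3
  placing 0:l first → 3 extensions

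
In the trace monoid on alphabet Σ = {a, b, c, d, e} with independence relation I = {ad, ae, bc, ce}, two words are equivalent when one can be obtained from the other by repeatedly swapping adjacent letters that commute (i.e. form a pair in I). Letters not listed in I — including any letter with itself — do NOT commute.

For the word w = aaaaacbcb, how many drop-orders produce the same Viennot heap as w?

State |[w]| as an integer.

drop 0:a onto floor
drop 1:a onto {0:a}
drop 2:a onto {1:a}
drop 3:a onto {2:a}
drop 4:a onto {3:a}
drop 5:c onto {4:a}
drop 6:b onto {4:a}
drop 7:c onto {5:c}
drop 8:b onto {6:b}
ground layer = {0:a}
drop-orders for the pieces not yet dropped (sum over which currently-grounded one goes next):
  1 to go: {7} 1  {8} 1
  2 to go: {5,7} 1  {6,8} 1  {7,8} 2
  3 to go: {5,7,8} 3  {6,7,8} 3
  4 to go: {5,6,7,8} 6
  5 to go: {4,5,6,7,8} 6
  6 to go: {3,4,5,6,7,8} 6
  7 to go: {2,3,4,5,6,7,8} 6
  if 0:a drops first: 6 orders

6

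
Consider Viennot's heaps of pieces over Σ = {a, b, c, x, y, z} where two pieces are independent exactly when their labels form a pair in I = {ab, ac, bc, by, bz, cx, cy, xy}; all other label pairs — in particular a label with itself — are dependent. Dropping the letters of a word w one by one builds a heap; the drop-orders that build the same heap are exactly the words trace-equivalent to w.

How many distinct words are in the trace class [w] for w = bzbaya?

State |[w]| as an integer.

15

#0=b has no predecessor
#1=z has no predecessor
#2=b depends on [0:b]
#3=a depends on [1:z]
#4=y depends on [3:a]
#5=a depends on [4:y]
sources: [0:b, 1:z]
N(rest) = Σ N(rest − s) over sources s of rest; N(one piece) = 1:
  size 1 → [2]=1  [5]=1
  size 2 → [0,2]=1  [2,5]=2  [4,5]=1
  size 3 → [0,2,5]=3  [2,4,5]=3  [3,4,5]=1
  size 4 → [0,2,4,5]=6  [1,3,4,5]=1  [2,3,4,5]=4
  first=0(b) contributes 5
  first=1(z) contributes 10
|[w]| = 15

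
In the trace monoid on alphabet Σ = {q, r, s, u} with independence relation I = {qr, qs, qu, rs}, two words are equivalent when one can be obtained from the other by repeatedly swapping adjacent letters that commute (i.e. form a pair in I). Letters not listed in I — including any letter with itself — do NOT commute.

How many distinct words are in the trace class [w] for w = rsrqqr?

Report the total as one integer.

#0=r has no predecessor
#1=s has no predecessor
#2=r depends on [0:r]
#3=q has no predecessor
#4=q depends on [3:q]
#5=r depends on [2:r]
sources: [0:r, 1:s, 3:q]
N(rest) = Σ N(rest − s) over sources s of rest; N(one piece) = 1:
  size 1 → [1]=1  [4]=1  [5]=1
  size 2 → [1,4]=2  [1,5]=2  [2,5]=1  [3,4]=1  [4,5]=2
  size 3 → [0,2,5]=1  [1,2,5]=3  [1,3,4]=3  [1,4,5]=6  [2,4,5]=3  [3,4,5]=3
  size 4 → [0,1,2,5]=4  [0,2,4,5]=4  [1,2,4,5]=12  [1,3,4,5]=12  [2,3,4,5]=6
  first=0(r) contributes 30
  first=1(s) contributes 10
  first=3(q) contributes 20
|[w]| = 60

60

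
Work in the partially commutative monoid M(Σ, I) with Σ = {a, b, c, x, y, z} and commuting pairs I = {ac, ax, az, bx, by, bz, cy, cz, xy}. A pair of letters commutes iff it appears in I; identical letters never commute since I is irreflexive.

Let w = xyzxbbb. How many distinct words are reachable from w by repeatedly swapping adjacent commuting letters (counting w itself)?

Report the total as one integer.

70

0(x) covers ∅
1(y) covers ∅
2(z) covers 0:x, 1:y
3(x) covers 2:z
4(b) covers ∅
5(b) covers 4:b
6(b) covers 5:b
floor of heap: 0:x, 1:y, 4:b
completions by unplaced set U, small U first (add the entries for U minus each lowest piece of U):
  |U|=1: {3}:1  {6}:1
  |U|=2: {2,3}:1  {3,6}:2  {5,6}:1
  |U|=3: {0,2,3}:1  {1,2,3}:1  {2,3,6}:3  {3,5,6}:3  {4,5,6}:1
  |U|=4: {0,1,2,3}:2  {0,2,3,6}:4  {1,2,3,6}:4  {2,3,5,6}:6  {3,4,5,6}:4
  |U|=5: {0,1,2,3,6}:10  {0,2,3,5,6}:10  {1,2,3,5,6}:10  {2,3,4,5,6}:10
  start at 0(x): 20
  start at 1(y): 20
  start at 4(b): 30
sum over floor = 70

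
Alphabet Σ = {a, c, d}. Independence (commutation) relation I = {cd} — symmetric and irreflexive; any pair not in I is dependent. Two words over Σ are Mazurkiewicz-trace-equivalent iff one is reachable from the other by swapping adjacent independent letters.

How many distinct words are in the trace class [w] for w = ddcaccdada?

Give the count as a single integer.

9

piece 0:d — minimal
piece 1:d rests on {0:d}
piece 2:c — minimal
piece 3:a rests on {1:d, 2:c}
piece 4:c rests on {3:a}
piece 5:c rests on {4:c}
piece 6:d rests on {3:a}
piece 7:a rests on {5:c, 6:d}
piece 8:d rests on {7:a}
piece 9:a rests on {8:d}
minimal pieces: {0:d, 2:c}
ways to finish when only these pieces remain (= sum over removing one remaining piece with nothing left below it):
  1 left: {9}→1
  2 left: {8,9}→1
  3 left: {7,8,9}→1
  4 left: {5,7,8,9}→1  {6,7,8,9}→1
  5 left: {4,5,7,8,9}→1  {5,6,7,8,9}→2
  6 left: {4,5,6,7,8,9}→3
  7 left: {3,4,5,6,7,8,9}→3
  8 left: {1,3,4,5,6,7,8,9}→3  {2,3,4,5,6,7,8,9}→3
  placing 0:d first → 6 extensions
  placing 2:c first → 3 extensions
total linear extensions = 9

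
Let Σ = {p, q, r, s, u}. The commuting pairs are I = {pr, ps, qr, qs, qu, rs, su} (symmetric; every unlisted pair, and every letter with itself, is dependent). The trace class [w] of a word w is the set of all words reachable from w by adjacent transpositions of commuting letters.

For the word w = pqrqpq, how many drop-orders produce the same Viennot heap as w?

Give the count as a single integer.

6

piece 0:p — minimal
piece 1:q rests on {0:p}
piece 2:r — minimal
piece 3:q rests on {1:q}
piece 4:p rests on {3:q}
piece 5:q rests on {4:p}
minimal pieces: {0:p, 2:r}
ways to finish when only these pieces remain (= sum over removing one remaining piece with nothing left below it):
  1 left: {2}→1  {5}→1
  2 left: {2,5}→2  {4,5}→1
  3 left: {2,4,5}→3  {3,4,5}→1
  4 left: {1,3,4,5}→1  {2,3,4,5}→4
  placing 0:p first → 5 extensions
  placing 2:r first → 1 extensions
total linear extensions = 6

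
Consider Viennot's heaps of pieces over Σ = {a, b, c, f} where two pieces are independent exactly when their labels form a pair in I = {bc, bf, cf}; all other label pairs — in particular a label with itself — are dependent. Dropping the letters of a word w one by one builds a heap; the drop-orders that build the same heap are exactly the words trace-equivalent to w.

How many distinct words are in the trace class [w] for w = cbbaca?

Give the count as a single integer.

3

#0=c has no predecessor
#1=b has no predecessor
#2=b depends on [1:b]
#3=a depends on [0:c, 2:b]
#4=c depends on [3:a]
#5=a depends on [4:c]
sources: [0:c, 1:b]
N(rest) = Σ N(rest − s) over sources s of rest; N(one piece) = 1:
  size 1 → [5]=1
  size 2 → [4,5]=1
  size 3 → [3,4,5]=1
  size 4 → [0,3,4,5]=1  [2,3,4,5]=1
  first=0(c) contributes 1
  first=1(b) contributes 2
|[w]| = 3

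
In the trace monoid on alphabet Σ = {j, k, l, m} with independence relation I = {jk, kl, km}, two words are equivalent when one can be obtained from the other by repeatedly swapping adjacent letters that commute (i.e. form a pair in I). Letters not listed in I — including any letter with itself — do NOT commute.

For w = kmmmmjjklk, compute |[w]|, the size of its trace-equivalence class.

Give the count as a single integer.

120

#0=k has no predecessor
#1=m has no predecessor
#2=m depends on [1:m]
#3=m depends on [2:m]
#4=m depends on [3:m]
#5=j depends on [4:m]
#6=j depends on [5:j]
#7=k depends on [0:k]
#8=l depends on [6:j]
#9=k depends on [7:k]
sources: [0:k, 1:m]
N(rest) = Σ N(rest − s) over sources s of rest; N(one piece) = 1:
  size 1 → [8]=1  [9]=1
  size 2 → [6,8]=1  [7,9]=1  [8,9]=2
  size 3 → [0,7,9]=1  [5,6,8]=1  [6,8,9]=3  [7,8,9]=3
  size 4 → [0,7,8,9]=4  [4,5,6,8]=1  [5,6,8,9]=4  [6,7,8,9]=6
  size 5 → [0,6,7,8,9]=10  [3,4,5,6,8]=1  [4,5,6,8,9]=5  [5,6,7,8,9]=10
  size 6 → [0,5,6,7,8,9]=20  [2,3,4,5,6,8]=1  [3,4,5,6,8,9]=6  [4,5,6,7,8,9]=15
  size 7 → [0,4,5,6,7,8,9]=35  [1,2,3,4,5,6,8]=1  [2,3,4,5,6,8,9]=7  [3,4,5,6,7,8,9]=21
  size 8 → [0,3,4,5,6,7,8,9]=56  [1,2,3,4,5,6,8,9]=8  [2,3,4,5,6,7,8,9]=28
  first=0(k) contributes 36
  first=1(m) contributes 84
|[w]| = 120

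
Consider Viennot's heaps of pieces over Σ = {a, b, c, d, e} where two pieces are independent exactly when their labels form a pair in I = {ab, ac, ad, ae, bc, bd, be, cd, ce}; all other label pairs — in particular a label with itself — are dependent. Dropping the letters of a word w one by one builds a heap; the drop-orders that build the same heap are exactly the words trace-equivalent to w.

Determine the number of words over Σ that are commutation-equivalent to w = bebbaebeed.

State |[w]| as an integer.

piece 0:b — minimal
piece 1:e — minimal
piece 2:b rests on {0:b}
piece 3:b rests on {2:b}
piece 4:a — minimal
piece 5:e rests on {1:e}
piece 6:b rests on {3:b}
piece 7:e rests on {5:e}
piece 8:e rests on {7:e}
piece 9:d rests on {8:e}
minimal pieces: {0:b, 1:e, 4:a}
ways to finish when only these pieces remain (= sum over removing one remaining piece with nothing left below it):
  1 left: {4}→1  {6}→1  {9}→1
  2 left: {3,6}→1  {4,6}→2  {4,9}→2  {6,9}→2  {8,9}→1
  3 left: {2,3,6}→1  {3,4,6}→3  {3,6,9}→3  {4,6,9}→6  {4,8,9}→3  {6,8,9}→3  {7,8,9}→1
  4 left: {0,2,3,6}→1  {2,3,4,6}→4  {2,3,6,9}→4  {3,4,6,9}→12  {3,6,8,9}→6  {4,6,8,9}→12  {4,7,8,9}→4  {5,7,8,9}→1  {6,7,8,9}→4
  5 left: {0,2,3,4,6}→5  {0,2,3,6,9}→5  {1,5,7,8,9}→1  {2,3,4,6,9}→20  {2,3,6,8,9}→10  {3,4,6,8,9}→30  {3,6,7,8,9}→10  {4,5,7,8,9}→5  {4,6,7,8,9}→20  {5,6,7,8,9}→5
  6 left: {0,2,3,4,6,9}→30  {0,2,3,6,8,9}→15  {1,4,5,7,8,9}→6  {1,5,6,7,8,9}→6  {2,3,4,6,8,9}→60  {2,3,6,7,8,9}→20  {3,4,6,7,8,9}→60  {3,5,6,7,8,9}→15  {4,5,6,7,8,9}→30
  7 left: {0,2,3,4,6,8,9}→105  {0,2,3,6,7,8,9}→35  {1,3,5,6,7,8,9}→21  {1,4,5,6,7,8,9}→42  {2,3,4,6,7,8,9}→140  {2,3,5,6,7,8,9}→35  {3,4,5,6,7,8,9}→105
  8 left: {0,2,3,4,6,7,8,9}→280  {0,2,3,5,6,7,8,9}→70  {1,2,3,5,6,7,8,9}→56  {1,3,4,5,6,7,8,9}→168  {2,3,4,5,6,7,8,9}→280
  placing 0:b first → 504 extensions
  placing 1:e first → 630 extensions
  placing 4:a first → 126 extensions
total linear extensions = 1260

1260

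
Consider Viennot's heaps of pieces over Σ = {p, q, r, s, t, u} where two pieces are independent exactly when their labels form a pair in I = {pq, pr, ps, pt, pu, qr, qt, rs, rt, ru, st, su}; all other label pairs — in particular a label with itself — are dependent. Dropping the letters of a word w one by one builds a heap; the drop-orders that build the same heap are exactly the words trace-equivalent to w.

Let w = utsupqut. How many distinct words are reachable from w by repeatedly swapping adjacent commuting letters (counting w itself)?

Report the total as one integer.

32

drop 0:u onto floor
drop 1:t onto {0:u}
drop 2:s onto floor
drop 3:u onto {1:t}
drop 4:p onto floor
drop 5:q onto {2:s, 3:u}
drop 6:u onto {5:q}
drop 7:t onto {6:u}
ground layer = {0:u, 2:s, 4:p}
drop-orders for the pieces not yet dropped (sum over which currently-grounded one goes next):
  1 to go: {4} 1  {7} 1
  2 to go: {4,7} 2  {6,7} 1
  3 to go: {4,6,7} 3  {5,6,7} 1
  4 to go: {2,5,6,7} 1  {3,5,6,7} 1  {4,5,6,7} 4
  5 to go: {1,3,5,6,7} 1  {2,3,5,6,7} 2  {2,4,5,6,7} 5  {3,4,5,6,7} 5
  6 to go: {0,1,3,5,6,7} 1  {1,2,3,5,6,7} 3  {1,3,4,5,6,7} 6  {2,3,4,5,6,7} 12
  if 0:u drops first: 21 orders
  if 2:s drops first: 7 orders
  if 4:p drops first: 4 orders
heap linearizations: 32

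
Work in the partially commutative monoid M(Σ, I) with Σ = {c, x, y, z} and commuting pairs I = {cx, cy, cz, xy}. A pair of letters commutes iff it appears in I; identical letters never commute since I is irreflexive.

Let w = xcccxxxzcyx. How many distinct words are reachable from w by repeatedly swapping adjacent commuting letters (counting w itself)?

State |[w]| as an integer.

#0=x has no predecessor
#1=c has no predecessor
#2=c depends on [1:c]
#3=c depends on [2:c]
#4=x depends on [0:x]
#5=x depends on [4:x]
#6=x depends on [5:x]
#7=z depends on [6:x]
#8=c depends on [3:c]
#9=y depends on [7:z]
#10=x depends on [7:z]
sources: [0:x, 1:c]
N(rest) = Σ N(rest − s) over sources s of rest; N(one piece) = 1:
  size 1 → [8]=1  [9]=1  [10]=1
  size 2 → [3,8]=1  [8,9]=2  [8,10]=2  [9,10]=2
  size 3 → [2,3,8]=1  [3,8,9]=3  [3,8,10]=3  [7,9,10]=2  [8,9,10]=6
  size 4 → [1,2,3,8]=1  [2,3,8,9]=4  [2,3,8,10]=4  [3,8,9,10]=12  [6,7,9,10]=2  [7,8,9,10]=8
  size 5 → [1,2,3,8,9]=5  [1,2,3,8,10]=5  [2,3,8,9,10]=20  [3,7,8,9,10]=20  [5,6,7,9,10]=2  [6,7,8,9,10]=10
  size 6 → [1,2,3,8,9,10]=30  [2,3,7,8,9,10]=40  [3,6,7,8,9,10]=30  [4,5,6,7,9,10]=2  [5,6,7,8,9,10]=12
  size 7 → [0,4,5,6,7,9,10]=2  [1,2,3,7,8,9,10]=70  [2,3,6,7,8,9,10]=70  [3,5,6,7,8,9,10]=42  [4,5,6,7,8,9,10]=14
  size 8 → [0,4,5,6,7,8,9,10]=16  [1,2,3,6,7,8,9,10]=140  [2,3,5,6,7,8,9,10]=112  [3,4,5,6,7,8,9,10]=56
  size 9 → [0,3,4,5,6,7,8,9,10]=72  [1,2,3,5,6,7,8,9,10]=252  [2,3,4,5,6,7,8,9,10]=168
  first=0(x) contributes 420
  first=1(c) contributes 240
|[w]| = 660

660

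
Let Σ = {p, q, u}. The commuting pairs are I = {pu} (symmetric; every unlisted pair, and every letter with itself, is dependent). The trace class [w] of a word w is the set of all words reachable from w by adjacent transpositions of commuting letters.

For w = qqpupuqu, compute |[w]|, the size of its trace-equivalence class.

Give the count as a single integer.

6

0(q) covers ∅
1(q) covers 0:q
2(p) covers 1:q
3(u) covers 1:q
4(p) covers 2:p
5(u) covers 3:u
6(q) covers 4:p, 5:u
7(u) covers 6:q
floor of heap: 0:q
completions by unplaced set U, small U first (add the entries for U minus each lowest piece of U):
  |U|=1: {7}:1
  |U|=2: {6,7}:1
  |U|=3: {4,6,7}:1  {5,6,7}:1
  |U|=4: {2,4,6,7}:1  {3,5,6,7}:1  {4,5,6,7}:2
  |U|=5: {2,4,5,6,7}:3  {3,4,5,6,7}:3
  |U|=6: {2,3,4,5,6,7}:6
  start at 0(q): 6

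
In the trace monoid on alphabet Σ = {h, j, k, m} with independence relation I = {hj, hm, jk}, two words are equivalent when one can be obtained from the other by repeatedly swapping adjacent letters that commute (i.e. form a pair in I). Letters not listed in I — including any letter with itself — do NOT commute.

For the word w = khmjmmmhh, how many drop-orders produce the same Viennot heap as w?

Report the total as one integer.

0(k) covers ∅
1(h) covers 0:k
2(m) covers 0:k
3(j) covers 2:m
4(m) covers 3:j
5(m) covers 4:m
6(m) covers 5:m
7(h) covers 1:h
8(h) covers 7:h
floor of heap: 0:k
completions by unplaced set U, small U first (add the entries for U minus each lowest piece of U):
  |U|=1: {6}:1  {8}:1
  |U|=2: {5,6}:1  {6,8}:2  {7,8}:1
  |U|=3: {1,7,8}:1  {4,5,6}:1  {5,6,8}:3  {6,7,8}:3
  |U|=4: {1,6,7,8}:4  {3,4,5,6}:1  {4,5,6,8}:4  {5,6,7,8}:6
  |U|=5: {1,5,6,7,8}:10  {2,3,4,5,6}:1  {3,4,5,6,8}:5  {4,5,6,7,8}:10
  |U|=6: {1,4,5,6,7,8}:20  {2,3,4,5,6,8}:6  {3,4,5,6,7,8}:15
  |U|=7: {1,3,4,5,6,7,8}:35  {2,3,4,5,6,7,8}:21
  start at 0(k): 56

56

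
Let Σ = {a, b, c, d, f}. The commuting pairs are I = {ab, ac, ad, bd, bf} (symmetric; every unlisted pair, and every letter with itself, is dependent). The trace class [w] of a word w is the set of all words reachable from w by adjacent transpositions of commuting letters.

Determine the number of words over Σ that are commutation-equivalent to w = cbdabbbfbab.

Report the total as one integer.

drop 0:c onto floor
drop 1:b onto {0:c}
drop 2:d onto {0:c}
drop 3:a onto floor
drop 4:b onto {1:b}
drop 5:b onto {4:b}
drop 6:b onto {5:b}
drop 7:f onto {2:d, 3:a}
drop 8:b onto {6:b}
drop 9:a onto {7:f}
drop 10:b onto {8:b}
ground layer = {0:c, 3:a}
drop-orders for the pieces not yet dropped (sum over which currently-grounded one goes next):
  1 to go: {9} 1  {10} 1
  2 to go: {7,9} 1  {8,10} 1  {9,10} 2
  3 to go: {2,7,9} 1  {3,7,9} 1  {6,8,10} 1  {7,9,10} 3  {8,9,10} 3
  4 to go: {2,3,7,9} 2  {2,7,9,10} 4  {3,7,9,10} 4  {5,6,8,10} 1  {6,8,9,10} 4  {7,8,9,10} 6
  5 to go: {2,3,7,9,10} 10  {2,7,8,9,10} 10  {3,7,8,9,10} 10  {4,5,6,8,10} 1  {5,6,8,9,10} 5  {6,7,8,9,10} 10
  6 to go: {1,4,5,6,8,10} 1  {2,3,7,8,9,10} 30  {2,6,7,8,9,10} 20  {3,6,7,8,9,10} 20  {4,5,6,8,9,10} 6  {5,6,7,8,9,10} 15
  7 to go: {1,4,5,6,8,9,10} 7  {2,3,6,7,8,9,10} 70  {2,5,6,7,8,9,10} 35  {3,5,6,7,8,9,10} 35  {4,5,6,7,8,9,10} 21
  8 to go: {1,4,5,6,7,8,9,10} 28  {2,3,5,6,7,8,9,10} 140  {2,4,5,6,7,8,9,10} 56  {3,4,5,6,7,8,9,10} 56
  9 to go: {1,2,4,5,6,7,8,9,10} 84  {1,3,4,5,6,7,8,9,10} 84  {2,3,4,5,6,7,8,9,10} 252
  if 0:c drops first: 420 orders
  if 3:a drops first: 84 orders
heap linearizations: 504

504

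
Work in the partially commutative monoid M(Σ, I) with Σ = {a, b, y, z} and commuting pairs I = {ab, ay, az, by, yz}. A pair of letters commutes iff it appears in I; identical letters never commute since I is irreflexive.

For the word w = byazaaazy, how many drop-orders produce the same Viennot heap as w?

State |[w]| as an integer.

1260

#0=b has no predecessor
#1=y has no predecessor
#2=a has no predecessor
#3=z depends on [0:b]
#4=a depends on [2:a]
#5=a depends on [4:a]
#6=a depends on [5:a]
#7=z depends on [3:z]
#8=y depends on [1:y]
sources: [0:b, 1:y, 2:a]
N(rest) = Σ N(rest − s) over sources s of rest; N(one piece) = 1:
  size 1 → [6]=1  [7]=1  [8]=1
  size 2 → [1,8]=1  [3,7]=1  [5,6]=1  [6,7]=2  [6,8]=2  [7,8]=2
  size 3 → [0,3,7]=1  [1,6,8]=3  [1,7,8]=3  [3,6,7]=3  [3,7,8]=3  [4,5,6]=1  [5,6,7]=3  [5,6,8]=3  [6,7,8]=6
  size 4 → [0,3,6,7]=4  [0,3,7,8]=4  [1,3,7,8]=6  [1,5,6,8]=6  [1,6,7,8]=12  [2,4,5,6]=1  [3,5,6,7]=6  [3,6,7,8]=12  [4,5,6,7]=4  [4,5,6,8]=4  [5,6,7,8]=12
  size 5 → [0,1,3,7,8]=10  [0,3,5,6,7]=10  [0,3,6,7,8]=20  [1,3,6,7,8]=30  [1,4,5,6,8]=10  [1,5,6,7,8]=30  [2,4,5,6,7]=5  [2,4,5,6,8]=5  [3,4,5,6,7]=10  [3,5,6,7,8]=30  [4,5,6,7,8]=20
  size 6 → [0,1,3,6,7,8]=60  [0,3,4,5,6,7]=20  [0,3,5,6,7,8]=60  [1,2,4,5,6,8]=15  [1,3,5,6,7,8]=90  [1,4,5,6,7,8]=60  [2,3,4,5,6,7]=15  [2,4,5,6,7,8]=30  [3,4,5,6,7,8]=60
  size 7 → [0,1,3,5,6,7,8]=210  [0,2,3,4,5,6,7]=35  [0,3,4,5,6,7,8]=140  [1,2,4,5,6,7,8]=105  [1,3,4,5,6,7,8]=210  [2,3,4,5,6,7,8]=105
  first=0(b) contributes 420
  first=1(y) contributes 280
  first=2(a) contributes 560
|[w]| = 1260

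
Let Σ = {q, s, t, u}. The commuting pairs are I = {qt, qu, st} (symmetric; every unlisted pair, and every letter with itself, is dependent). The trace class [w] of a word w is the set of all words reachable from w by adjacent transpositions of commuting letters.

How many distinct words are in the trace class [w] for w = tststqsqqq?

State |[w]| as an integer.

drop 0:t onto floor
drop 1:s onto floor
drop 2:t onto {0:t}
drop 3:s onto {1:s}
drop 4:t onto {2:t}
drop 5:q onto {3:s}
drop 6:s onto {5:q}
drop 7:q onto {6:s}
drop 8:q onto {7:q}
drop 9:q onto {8:q}
ground layer = {0:t, 1:s}
drop-orders for the pieces not yet dropped (sum over which currently-grounded one goes next):
  1 to go: {4} 1  {9} 1
  2 to go: {2,4} 1  {4,9} 2  {8,9} 1
  3 to go: {0,2,4} 1  {2,4,9} 3  {4,8,9} 3  {7,8,9} 1
  4 to go: {0,2,4,9} 4  {2,4,8,9} 6  {4,7,8,9} 4  {6,7,8,9} 1
  5 to go: {0,2,4,8,9} 10  {2,4,7,8,9} 10  {4,6,7,8,9} 5  {5,6,7,8,9} 1
  6 to go: {0,2,4,7,8,9} 20  {2,4,6,7,8,9} 15  {3,5,6,7,8,9} 1  {4,5,6,7,8,9} 6
  7 to go: {0,2,4,6,7,8,9} 35  {1,3,5,6,7,8,9} 1  {2,4,5,6,7,8,9} 21  {3,4,5,6,7,8,9} 7
  8 to go: {0,2,4,5,6,7,8,9} 56  {1,3,4,5,6,7,8,9} 8  {2,3,4,5,6,7,8,9} 28
  if 0:t drops first: 36 orders
  if 1:s drops first: 84 orders
heap linearizations: 120

120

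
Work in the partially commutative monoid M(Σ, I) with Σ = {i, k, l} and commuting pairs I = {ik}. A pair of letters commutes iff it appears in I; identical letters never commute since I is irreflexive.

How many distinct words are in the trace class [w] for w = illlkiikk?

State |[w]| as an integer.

10

0(i) covers ∅
1(l) covers 0:i
2(l) covers 1:l
3(l) covers 2:l
4(k) covers 3:l
5(i) covers 3:l
6(i) covers 5:i
7(k) covers 4:k
8(k) covers 7:k
floor of heap: 0:i
completions by unplaced set U, small U first (add the entries for U minus each lowest piece of U):
  |U|=1: {6}:1  {8}:1
  |U|=2: {5,6}:1  {6,8}:2  {7,8}:1
  |U|=3: {4,7,8}:1  {5,6,8}:3  {6,7,8}:3
  |U|=4: {4,6,7,8}:4  {5,6,7,8}:6
  |U|=5: {4,5,6,7,8}:10
  |U|=6: {3,4,5,6,7,8}:10
  |U|=7: {2,3,4,5,6,7,8}:10
  start at 0(i): 10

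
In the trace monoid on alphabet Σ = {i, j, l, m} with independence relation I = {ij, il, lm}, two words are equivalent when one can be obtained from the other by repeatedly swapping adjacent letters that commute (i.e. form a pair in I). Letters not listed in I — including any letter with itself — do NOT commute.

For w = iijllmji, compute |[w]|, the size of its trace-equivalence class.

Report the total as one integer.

0(i) covers ∅
1(i) covers 0:i
2(j) covers ∅
3(l) covers 2:j
4(l) covers 3:l
5(m) covers 1:i, 2:j
6(j) covers 4:l, 5:m
7(i) covers 5:m
floor of heap: 0:i, 2:j
completions by unplaced set U, small U first (add the entries for U minus each lowest piece of U):
  |U|=1: {6}:1  {7}:1
  |U|=2: {4,6}:1  {6,7}:2
  |U|=3: {3,4,6}:1  {4,6,7}:3  {5,6,7}:2
  |U|=4: {1,5,6,7}:2  {3,4,6,7}:4  {4,5,6,7}:5
  |U|=5: {0,1,5,6,7}:2  {1,4,5,6,7}:7  {3,4,5,6,7}:9
  |U|=6: {0,1,4,5,6,7}:9  {1,3,4,5,6,7}:16  {2,3,4,5,6,7}:9
  start at 0(i): 25
  start at 2(j): 25
sum over floor = 50

50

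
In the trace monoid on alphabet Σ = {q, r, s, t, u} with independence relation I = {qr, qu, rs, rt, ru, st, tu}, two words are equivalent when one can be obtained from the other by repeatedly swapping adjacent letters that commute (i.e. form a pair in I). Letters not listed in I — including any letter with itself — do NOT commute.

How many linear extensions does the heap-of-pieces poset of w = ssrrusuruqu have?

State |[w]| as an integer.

drop 0:s onto floor
drop 1:s onto {0:s}
drop 2:r onto floor
drop 3:r onto {2:r}
drop 4:u onto {1:s}
drop 5:s onto {4:u}
drop 6:u onto {5:s}
drop 7:r onto {3:r}
drop 8:u onto {6:u}
drop 9:q onto {5:s}
drop 10:u onto {8:u}
ground layer = {0:s, 2:r}
drop-orders for the pieces not yet dropped (sum over which currently-grounded one goes next):
  1 to go: {7} 1  {9} 1  {10} 1
  2 to go: {3,7} 1  {7,9} 2  {7,10} 2  {8,10} 1  {9,10} 2
  3 to go: {2,3,7} 1  {3,7,9} 3  {3,7,10} 3  {6,8,10} 1  {7,8,10} 3  {7,9,10} 6  {8,9,10} 3
  4 to go: {2,3,7,9} 4  {2,3,7,10} 4  {3,7,8,10} 6  {3,7,9,10} 12  {6,7,8,10} 4  {6,8,9,10} 4  {7,8,9,10} 12
  5 to go: {2,3,7,8,10} 10  {2,3,7,9,10} 20  {3,6,7,8,10} 10  {3,7,8,9,10} 30  {5,6,8,9,10} 4  {6,7,8,9,10} 20
  6 to go: {2,3,6,7,8,10} 20  {2,3,7,8,9,10} 60  {3,6,7,8,9,10} 60  {4,5,6,8,9,10} 4  {5,6,7,8,9,10} 24
  7 to go: {1,4,5,6,8,9,10} 4  {2,3,6,7,8,9,10} 140  {3,5,6,7,8,9,10} 84  {4,5,6,7,8,9,10} 28
  8 to go: {0,1,4,5,6,8,9,10} 4  {1,4,5,6,7,8,9,10} 32  {2,3,5,6,7,8,9,10} 224  {3,4,5,6,7,8,9,10} 112
  9 to go: {0,1,4,5,6,7,8,9,10} 36  {1,3,4,5,6,7,8,9,10} 144  {2,3,4,5,6,7,8,9,10} 336
  if 0:s drops first: 480 orders
  if 2:r drops first: 180 orders
heap linearizations: 660

660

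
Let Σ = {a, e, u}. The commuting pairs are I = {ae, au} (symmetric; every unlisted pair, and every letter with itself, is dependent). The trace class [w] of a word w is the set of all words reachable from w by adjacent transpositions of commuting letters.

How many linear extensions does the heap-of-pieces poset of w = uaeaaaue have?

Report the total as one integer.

70

drop 0:u onto floor
drop 1:a onto floor
drop 2:e onto {0:u}
drop 3:a onto {1:a}
drop 4:a onto {3:a}
drop 5:a onto {4:a}
drop 6:u onto {2:e}
drop 7:e onto {6:u}
ground layer = {0:u, 1:a}
drop-orders for the pieces not yet dropped (sum over which currently-grounded one goes next):
  1 to go: {5} 1  {7} 1
  2 to go: {4,5} 1  {5,7} 2  {6,7} 1
  3 to go: {2,6,7} 1  {3,4,5} 1  {4,5,7} 3  {5,6,7} 3
  4 to go: {0,2,6,7} 1  {1,3,4,5} 1  {2,5,6,7} 4  {3,4,5,7} 4  {4,5,6,7} 6
  5 to go: {0,2,5,6,7} 5  {1,3,4,5,7} 5  {2,4,5,6,7} 10  {3,4,5,6,7} 10
  6 to go: {0,2,4,5,6,7} 15  {1,3,4,5,6,7} 15  {2,3,4,5,6,7} 20
  if 0:u drops first: 35 orders
  if 1:a drops first: 35 orders
heap linearizations: 70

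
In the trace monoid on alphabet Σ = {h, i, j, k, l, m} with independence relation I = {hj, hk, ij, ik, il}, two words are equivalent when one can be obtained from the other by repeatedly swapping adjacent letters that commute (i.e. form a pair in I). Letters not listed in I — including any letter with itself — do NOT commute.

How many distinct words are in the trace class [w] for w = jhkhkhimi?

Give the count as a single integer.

0(j) covers ∅
1(h) covers ∅
2(k) covers 0:j
3(h) covers 1:h
4(k) covers 2:k
5(h) covers 3:h
6(i) covers 5:h
7(m) covers 4:k, 6:i
8(i) covers 7:m
floor of heap: 0:j, 1:h
completions by unplaced set U, small U first (add the entries for U minus each lowest piece of U):
  |U|=1: {8}:1
  |U|=2: {7,8}:1
  |U|=3: {4,7,8}:1  {6,7,8}:1
  |U|=4: {2,4,7,8}:1  {4,6,7,8}:2  {5,6,7,8}:1
  |U|=5: {0,2,4,7,8}:1  {2,4,6,7,8}:3  {3,5,6,7,8}:1  {4,5,6,7,8}:3
  |U|=6: {0,2,4,6,7,8}:4  {1,3,5,6,7,8}:1  {2,4,5,6,7,8}:6  {3,4,5,6,7,8}:4
  |U|=7: {0,2,4,5,6,7,8}:10  {1,3,4,5,6,7,8}:5  {2,3,4,5,6,7,8}:10
  start at 0(j): 15
  start at 1(h): 20
sum over floor = 35

35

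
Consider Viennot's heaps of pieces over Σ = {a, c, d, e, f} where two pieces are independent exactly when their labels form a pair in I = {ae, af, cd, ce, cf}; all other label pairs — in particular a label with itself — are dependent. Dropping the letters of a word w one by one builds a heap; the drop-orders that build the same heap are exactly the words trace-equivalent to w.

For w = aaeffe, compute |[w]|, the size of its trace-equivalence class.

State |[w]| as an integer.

15

0(a) covers ∅
1(a) covers 0:a
2(e) covers ∅
3(f) covers 2:e
4(f) covers 3:f
5(e) covers 4:f
floor of heap: 0:a, 2:e
completions by unplaced set U, small U first (add the entries for U minus each lowest piece of U):
  |U|=1: {1}:1  {5}:1
  |U|=2: {0,1}:1  {1,5}:2  {4,5}:1
  |U|=3: {0,1,5}:3  {1,4,5}:3  {3,4,5}:1
  |U|=4: {0,1,4,5}:6  {1,3,4,5}:4  {2,3,4,5}:1
  start at 0(a): 5
  start at 2(e): 10
sum over floor = 15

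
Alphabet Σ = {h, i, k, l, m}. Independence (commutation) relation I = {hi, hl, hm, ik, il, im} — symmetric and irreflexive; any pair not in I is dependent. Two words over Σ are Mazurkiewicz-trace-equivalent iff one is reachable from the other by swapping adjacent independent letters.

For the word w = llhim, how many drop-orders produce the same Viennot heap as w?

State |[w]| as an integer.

piece 0:l — minimal
piece 1:l rests on {0:l}
piece 2:h — minimal
piece 3:i — minimal
piece 4:m rests on {1:l}
minimal pieces: {0:l, 2:h, 3:i}
ways to finish when only these pieces remain (= sum over removing one remaining piece with nothing left below it):
  1 left: {2}→1  {3}→1  {4}→1
  2 left: {1,4}→1  {2,3}→2  {2,4}→2  {3,4}→2
  3 left: {0,1,4}→1  {1,2,4}→3  {1,3,4}→3  {2,3,4}→6
  placing 0:l first → 12 extensions
  placing 2:h first → 4 extensions
  placing 3:i first → 4 extensions
total linear extensions = 20

20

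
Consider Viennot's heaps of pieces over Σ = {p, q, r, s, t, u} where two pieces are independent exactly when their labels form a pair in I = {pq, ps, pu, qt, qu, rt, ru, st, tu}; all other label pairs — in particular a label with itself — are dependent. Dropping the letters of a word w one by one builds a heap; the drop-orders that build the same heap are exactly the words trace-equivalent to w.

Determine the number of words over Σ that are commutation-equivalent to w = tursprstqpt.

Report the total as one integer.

316

#0=t has no predecessor
#1=u has no predecessor
#2=r has no predecessor
#3=s depends on [1:u, 2:r]
#4=p depends on [0:t, 2:r]
#5=r depends on [3:s, 4:p]
#6=s depends on [5:r]
#7=t depends on [4:p]
#8=q depends on [6:s]
#9=p depends on [5:r, 7:t]
#10=t depends on [9:p]
sources: [0:t, 1:u, 2:r]
N(rest) = Σ N(rest − s) over sources s of rest; N(one piece) = 1:
  size 1 → [8]=1  [10]=1
  size 2 → [6,8]=1  [8,10]=2  [9,10]=1
  size 3 → [6,8,10]=3  [7,9,10]=1  [8,9,10]=3
  size 4 → [6,8,9,10]=6  [7,8,9,10]=4
  size 5 → [5,6,8,9,10]=6  [6,7,8,9,10]=10
  size 6 → [3,5,6,8,9,10]=6  [5,6,7,8,9,10]=16
  size 7 → [1,3,5,6,8,9,10]=6  [3,5,6,7,8,9,10]=22  [4,5,6,7,8,9,10]=16
  size 8 → [0,4,5,6,7,8,9,10]=16  [1,3,5,6,7,8,9,10]=28  [3,4,5,6,7,8,9,10]=38
  size 9 → [0,3,4,5,6,7,8,9,10]=54  [1,3,4,5,6,7,8,9,10]=66  [2,3,4,5,6,7,8,9,10]=38
  first=0(t) contributes 104
  first=1(u) contributes 92
  first=2(r) contributes 120
|[w]| = 316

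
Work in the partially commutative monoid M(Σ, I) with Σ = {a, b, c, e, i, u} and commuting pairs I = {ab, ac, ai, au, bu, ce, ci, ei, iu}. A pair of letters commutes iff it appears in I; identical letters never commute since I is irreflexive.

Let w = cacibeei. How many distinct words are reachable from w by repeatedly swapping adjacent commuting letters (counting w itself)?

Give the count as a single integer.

drop 0:c onto floor
drop 1:a onto floor
drop 2:c onto {0:c}
drop 3:i onto floor
drop 4:b onto {2:c, 3:i}
drop 5:e onto {1:a, 4:b}
drop 6:e onto {5:e}
drop 7:i onto {4:b}
ground layer = {0:c, 1:a, 3:i}
drop-orders for the pieces not yet dropped (sum over which currently-grounded one goes next):
  1 to go: {6} 1  {7} 1
  2 to go: {5,6} 1  {6,7} 2
  3 to go: {1,5,6} 1  {5,6,7} 3
  4 to go: {1,5,6,7} 4  {4,5,6,7} 3
  5 to go: {1,4,5,6,7} 7  {2,4,5,6,7} 3  {3,4,5,6,7} 3
  6 to go: {0,2,4,5,6,7} 3  {1,2,4,5,6,7} 10  {1,3,4,5,6,7} 10  {2,3,4,5,6,7} 6
  if 0:c drops first: 26 orders
  if 1:a drops first: 9 orders
  if 3:i drops first: 13 orders
heap linearizations: 48

48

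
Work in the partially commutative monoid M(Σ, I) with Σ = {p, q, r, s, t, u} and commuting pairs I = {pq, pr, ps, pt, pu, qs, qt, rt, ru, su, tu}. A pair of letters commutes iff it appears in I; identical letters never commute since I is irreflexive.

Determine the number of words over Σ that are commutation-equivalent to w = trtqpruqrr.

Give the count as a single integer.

720

piece 0:t — minimal
piece 1:r — minimal
piece 2:t rests on {0:t}
piece 3:q rests on {1:r}
piece 4:p — minimal
piece 5:r rests on {3:q}
piece 6:u rests on {3:q}
piece 7:q rests on {5:r, 6:u}
piece 8:r rests on {7:q}
piece 9:r rests on {8:r}
minimal pieces: {0:t, 1:r, 4:p}
ways to finish when only these pieces remain (= sum over removing one remaining piece with nothing left below it):
  1 left: {2}→1  {4}→1  {9}→1
  2 left: {0,2}→1  {2,4}→2  {2,9}→2  {4,9}→2  {8,9}→1
  3 left: {0,2,4}→3  {0,2,9}→3  {2,4,9}→6  {2,8,9}→3  {4,8,9}→3  {7,8,9}→1
  4 left: {0,2,4,9}→12  {0,2,8,9}→6  {2,4,8,9}→12  {2,7,8,9}→4  {4,7,8,9}→4  {5,7,8,9}→1  {6,7,8,9}→1
  5 left: {0,2,4,8,9}→30  {0,2,7,8,9}→10  {2,4,7,8,9}→20  {2,5,7,8,9}→5  {2,6,7,8,9}→5  {4,5,7,8,9}→5  {4,6,7,8,9}→5  {5,6,7,8,9}→2
  6 left: {0,2,4,7,8,9}→60  {0,2,5,7,8,9}→15  {0,2,6,7,8,9}→15  {2,4,5,7,8,9}→30  {2,4,6,7,8,9}→30  {2,5,6,7,8,9}→12  {3,5,6,7,8,9}→2  {4,5,6,7,8,9}→12
  7 left: {0,2,4,5,7,8,9}→105  {0,2,4,6,7,8,9}→105  {0,2,5,6,7,8,9}→42  {1,3,5,6,7,8,9}→2  {2,3,5,6,7,8,9}→14  {2,4,5,6,7,8,9}→84  {3,4,5,6,7,8,9}→14
  8 left: {0,2,3,5,6,7,8,9}→56  {0,2,4,5,6,7,8,9}→336  {1,2,3,5,6,7,8,9}→16  {1,3,4,5,6,7,8,9}→16  {2,3,4,5,6,7,8,9}→112
  placing 0:t first → 144 extensions
  placing 1:r first → 504 extensions
  placing 4:p first → 72 extensions
total linear extensions = 720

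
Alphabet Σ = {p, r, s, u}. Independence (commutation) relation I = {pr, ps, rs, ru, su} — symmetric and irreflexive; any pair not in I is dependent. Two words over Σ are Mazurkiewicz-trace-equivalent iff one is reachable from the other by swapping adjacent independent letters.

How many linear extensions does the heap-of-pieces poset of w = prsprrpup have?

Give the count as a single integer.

504

#0=p has no predecessor
#1=r has no predecessor
#2=s has no predecessor
#3=p depends on [0:p]
#4=r depends on [1:r]
#5=r depends on [4:r]
#6=p depends on [3:p]
#7=u depends on [6:p]
#8=p depends on [7:u]
sources: [0:p, 1:r, 2:s]
N(rest) = Σ N(rest − s) over sources s of rest; N(one piece) = 1:
  size 1 → [2]=1  [5]=1  [8]=1
  size 2 → [2,5]=2  [2,8]=2  [4,5]=1  [5,8]=2  [7,8]=1
  size 3 → [1,4,5]=1  [2,4,5]=3  [2,5,8]=6  [2,7,8]=3  [4,5,8]=3  [5,7,8]=3  [6,7,8]=1
  size 4 → [1,2,4,5]=4  [1,4,5,8]=4  [2,4,5,8]=12  [2,5,7,8]=12  [2,6,7,8]=4  [3,6,7,8]=1  [4,5,7,8]=6  [5,6,7,8]=4
  size 5 → [0,3,6,7,8]=1  [1,2,4,5,8]=20  [1,4,5,7,8]=10  [2,3,6,7,8]=5  [2,4,5,7,8]=30  [2,5,6,7,8]=20  [3,5,6,7,8]=5  [4,5,6,7,8]=10
  size 6 → [0,2,3,6,7,8]=6  [0,3,5,6,7,8]=6  [1,2,4,5,7,8]=60  [1,4,5,6,7,8]=20  [2,3,5,6,7,8]=30  [2,4,5,6,7,8]=60  [3,4,5,6,7,8]=15
  size 7 → [0,2,3,5,6,7,8]=42  [0,3,4,5,6,7,8]=21  [1,2,4,5,6,7,8]=140  [1,3,4,5,6,7,8]=35  [2,3,4,5,6,7,8]=105
  first=0(p) contributes 280
  first=1(r) contributes 168
  first=2(s) contributes 56
|[w]| = 504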